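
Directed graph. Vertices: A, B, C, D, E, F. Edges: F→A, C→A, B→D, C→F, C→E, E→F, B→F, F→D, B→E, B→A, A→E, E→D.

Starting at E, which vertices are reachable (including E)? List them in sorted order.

A, D, E, F

Start at E.
Its neighbours: D, F.
Then their neighbours: A.
Nothing further is reachable.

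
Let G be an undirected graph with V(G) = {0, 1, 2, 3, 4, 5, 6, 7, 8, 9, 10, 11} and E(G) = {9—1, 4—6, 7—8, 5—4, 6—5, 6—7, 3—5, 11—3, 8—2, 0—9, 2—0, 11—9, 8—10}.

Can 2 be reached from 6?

Explore from 6.
Distance 1: reach 4, 5, 7.
Distance 2: reach 3, 8.
Distance 3: reach 2, 10, 11.
Found 2.

Yes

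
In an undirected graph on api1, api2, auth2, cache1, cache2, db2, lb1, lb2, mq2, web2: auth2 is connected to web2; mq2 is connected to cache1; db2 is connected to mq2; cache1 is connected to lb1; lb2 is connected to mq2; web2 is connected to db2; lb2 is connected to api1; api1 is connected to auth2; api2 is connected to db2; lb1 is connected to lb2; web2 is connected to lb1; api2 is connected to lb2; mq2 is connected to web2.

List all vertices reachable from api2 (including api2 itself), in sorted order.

Start at api2.
Its neighbours: db2, lb2.
Then their neighbours: api1, lb1, mq2, web2.
Then next layer: auth2, cache1.
Nothing further is reachable.

api1, api2, auth2, cache1, db2, lb1, lb2, mq2, web2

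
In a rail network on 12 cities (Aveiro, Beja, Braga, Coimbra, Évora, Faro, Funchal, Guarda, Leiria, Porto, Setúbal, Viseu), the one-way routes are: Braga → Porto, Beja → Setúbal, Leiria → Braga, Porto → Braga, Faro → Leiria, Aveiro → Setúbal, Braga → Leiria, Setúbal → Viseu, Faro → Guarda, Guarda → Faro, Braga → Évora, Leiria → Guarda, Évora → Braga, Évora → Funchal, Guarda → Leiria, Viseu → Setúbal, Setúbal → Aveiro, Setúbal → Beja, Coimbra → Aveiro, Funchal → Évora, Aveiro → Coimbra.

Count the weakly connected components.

From Aveiro: component {Aveiro, Beja, Coimbra, Setúbal, Viseu}.
From Braga: component {Braga, Évora, Faro, Funchal, Guarda, Leiria, Porto}.
That's 2 components.

2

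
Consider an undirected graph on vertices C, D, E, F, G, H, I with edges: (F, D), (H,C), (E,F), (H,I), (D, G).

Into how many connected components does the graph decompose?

2

From C: component {C, H, I}.
From D: component {D, E, F, G}.
That's 2 components.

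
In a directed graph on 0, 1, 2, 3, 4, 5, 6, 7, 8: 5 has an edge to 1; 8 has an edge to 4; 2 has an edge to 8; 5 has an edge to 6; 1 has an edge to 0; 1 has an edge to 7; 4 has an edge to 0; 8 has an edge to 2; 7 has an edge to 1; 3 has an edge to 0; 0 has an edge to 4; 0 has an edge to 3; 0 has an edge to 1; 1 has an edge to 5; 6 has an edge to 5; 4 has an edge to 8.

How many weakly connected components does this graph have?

1

From 0: component {0, 1, 2, 3, 4, 5, 6, 7, 8}.
That's 1 component.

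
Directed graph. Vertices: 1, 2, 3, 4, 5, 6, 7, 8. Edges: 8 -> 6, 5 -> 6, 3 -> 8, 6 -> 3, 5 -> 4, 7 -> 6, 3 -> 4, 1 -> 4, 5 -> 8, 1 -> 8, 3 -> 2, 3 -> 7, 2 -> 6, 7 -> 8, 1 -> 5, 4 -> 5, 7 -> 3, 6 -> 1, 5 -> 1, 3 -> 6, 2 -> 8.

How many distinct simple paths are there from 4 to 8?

6

4→5→1→8
4→5→6→1→8
4→5→6→3→2→8
4→5→6→3→7→8
4→5→6→3→8
4→5→8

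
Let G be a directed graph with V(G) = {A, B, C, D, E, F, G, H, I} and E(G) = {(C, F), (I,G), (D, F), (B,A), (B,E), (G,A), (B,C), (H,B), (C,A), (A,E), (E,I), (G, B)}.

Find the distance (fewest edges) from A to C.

5

Distance 0: A.
Distance 1: E.
Distance 2: I.
Distance 3: G.
Distance 4: B.
Distance 5: C — contains C.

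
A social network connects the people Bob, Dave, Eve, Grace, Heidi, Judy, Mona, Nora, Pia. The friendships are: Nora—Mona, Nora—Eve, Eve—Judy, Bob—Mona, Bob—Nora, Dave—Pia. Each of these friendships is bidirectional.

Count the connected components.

4

From Bob: component {Bob, Eve, Judy, Mona, Nora}.
From Dave: component {Dave, Pia}.
From Grace: component {Grace}.
From Heidi: component {Heidi}.
That's 4 components.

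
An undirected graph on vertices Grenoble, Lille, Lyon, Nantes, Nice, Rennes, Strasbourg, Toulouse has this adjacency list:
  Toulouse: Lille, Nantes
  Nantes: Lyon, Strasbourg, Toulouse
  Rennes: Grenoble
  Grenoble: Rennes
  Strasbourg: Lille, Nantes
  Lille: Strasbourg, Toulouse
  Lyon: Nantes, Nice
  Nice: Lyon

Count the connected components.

From Grenoble: component {Grenoble, Rennes}.
From Lille: component {Lille, Lyon, Nantes, Nice, Strasbourg, Toulouse}.
That's 2 components.

2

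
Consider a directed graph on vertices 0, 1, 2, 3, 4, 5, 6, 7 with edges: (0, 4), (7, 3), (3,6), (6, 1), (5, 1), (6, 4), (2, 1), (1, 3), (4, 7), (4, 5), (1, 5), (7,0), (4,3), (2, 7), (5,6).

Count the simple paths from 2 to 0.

3

2→1→3→6→4→7→0
2→1→5→6→4→7→0
2→7→0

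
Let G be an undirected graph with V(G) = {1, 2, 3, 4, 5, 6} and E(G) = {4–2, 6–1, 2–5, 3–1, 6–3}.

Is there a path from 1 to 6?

Yes

Explore from 1.
Distance 1: reach 3, 6.
Found 6.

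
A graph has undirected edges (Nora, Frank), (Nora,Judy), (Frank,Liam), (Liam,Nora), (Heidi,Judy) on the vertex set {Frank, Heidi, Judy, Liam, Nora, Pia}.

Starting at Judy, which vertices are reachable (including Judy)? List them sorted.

Frank, Heidi, Judy, Liam, Nora

Start at Judy.
Its neighbours: Heidi, Nora.
Then their neighbours: Frank, Liam.
Nothing further is reachable.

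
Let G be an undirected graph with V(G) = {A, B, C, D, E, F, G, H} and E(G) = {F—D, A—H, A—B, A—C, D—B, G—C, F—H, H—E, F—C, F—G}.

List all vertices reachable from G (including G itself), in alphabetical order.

A, B, C, D, E, F, G, H

Start at G.
Its neighbours: C, F.
Then their neighbours: A, D, H.
Then next layer: B, E.
Every vertex is now reached.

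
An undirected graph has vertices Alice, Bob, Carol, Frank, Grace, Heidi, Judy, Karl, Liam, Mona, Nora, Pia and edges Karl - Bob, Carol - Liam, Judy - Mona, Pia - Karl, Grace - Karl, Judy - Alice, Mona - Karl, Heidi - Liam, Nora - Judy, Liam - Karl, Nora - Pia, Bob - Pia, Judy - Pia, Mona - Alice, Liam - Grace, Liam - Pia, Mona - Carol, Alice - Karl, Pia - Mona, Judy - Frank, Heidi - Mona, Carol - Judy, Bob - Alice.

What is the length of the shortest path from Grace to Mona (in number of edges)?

Distance 0: Grace.
Distance 1: Karl, Liam.
Distance 2: Alice, Bob, Carol, Heidi, Mona, Pia — contains Mona.

2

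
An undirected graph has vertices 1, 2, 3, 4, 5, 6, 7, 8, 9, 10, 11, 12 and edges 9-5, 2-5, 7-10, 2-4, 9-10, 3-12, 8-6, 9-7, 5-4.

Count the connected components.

5

From 1: component {1}.
From 2: component {2, 4, 5, 7, 9, 10}.
From 3: component {3, 12}.
From 6: component {6, 8}.
From 11: component {11}.
That's 5 components.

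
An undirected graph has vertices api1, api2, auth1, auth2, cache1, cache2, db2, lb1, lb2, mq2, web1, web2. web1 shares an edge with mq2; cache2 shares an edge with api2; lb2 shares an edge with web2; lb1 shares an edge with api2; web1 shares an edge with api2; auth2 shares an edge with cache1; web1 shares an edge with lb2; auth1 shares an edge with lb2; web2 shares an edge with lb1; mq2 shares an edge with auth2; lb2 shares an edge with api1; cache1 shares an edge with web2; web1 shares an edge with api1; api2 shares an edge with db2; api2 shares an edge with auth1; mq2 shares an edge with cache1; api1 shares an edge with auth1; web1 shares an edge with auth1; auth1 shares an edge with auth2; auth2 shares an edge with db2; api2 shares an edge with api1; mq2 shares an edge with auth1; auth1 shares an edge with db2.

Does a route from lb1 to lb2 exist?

Explore from lb1.
Distance 1: reach api2, web2.
Distance 2: reach api1, auth1, cache1, cache2, db2, lb2, web1.
Found lb2.

Yes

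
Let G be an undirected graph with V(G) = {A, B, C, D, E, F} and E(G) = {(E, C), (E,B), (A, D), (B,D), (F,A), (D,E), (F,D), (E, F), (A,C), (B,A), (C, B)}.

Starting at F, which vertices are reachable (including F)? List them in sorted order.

A, B, C, D, E, F

Start at F.
Its neighbours: A, D, E.
Then their neighbours: B, C.
Every vertex is now reached.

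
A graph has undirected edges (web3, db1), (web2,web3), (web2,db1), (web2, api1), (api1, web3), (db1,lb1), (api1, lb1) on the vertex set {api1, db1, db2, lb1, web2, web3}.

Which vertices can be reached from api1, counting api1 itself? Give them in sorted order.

Start at api1.
Its neighbours: lb1, web2, web3.
Then their neighbours: db1.
Nothing further is reachable.

api1, db1, lb1, web2, web3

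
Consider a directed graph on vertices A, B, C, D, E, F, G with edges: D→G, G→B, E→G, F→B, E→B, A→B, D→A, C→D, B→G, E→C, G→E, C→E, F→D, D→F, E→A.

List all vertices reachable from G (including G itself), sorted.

Start at G.
Its neighbours: B, E.
Then their neighbours: A, C.
Then next layer: D.
Then next layer: F.
Every vertex is now reached.

A, B, C, D, E, F, G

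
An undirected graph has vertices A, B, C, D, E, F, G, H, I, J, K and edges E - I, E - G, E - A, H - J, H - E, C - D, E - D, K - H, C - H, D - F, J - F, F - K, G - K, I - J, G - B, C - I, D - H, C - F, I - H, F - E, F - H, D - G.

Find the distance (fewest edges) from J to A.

3

Distance 0: J.
Distance 1: F, H, I.
Distance 2: C, D, E, K.
Distance 3: A, G — contains A.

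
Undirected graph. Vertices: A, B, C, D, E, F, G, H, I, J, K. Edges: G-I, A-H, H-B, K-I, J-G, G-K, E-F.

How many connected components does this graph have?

5

From A: component {A, B, H}.
From C: component {C}.
From D: component {D}.
From E: component {E, F}.
From G: component {G, I, J, K}.
That's 5 components.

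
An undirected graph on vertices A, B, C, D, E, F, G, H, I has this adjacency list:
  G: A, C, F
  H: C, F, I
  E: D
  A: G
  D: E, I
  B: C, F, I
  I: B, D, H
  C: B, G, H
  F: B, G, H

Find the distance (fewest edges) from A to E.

Distance 0: A.
Distance 1: G.
Distance 2: C, F.
Distance 3: B, H.
Distance 4: I.
Distance 5: D.
Distance 6: E — contains E.

6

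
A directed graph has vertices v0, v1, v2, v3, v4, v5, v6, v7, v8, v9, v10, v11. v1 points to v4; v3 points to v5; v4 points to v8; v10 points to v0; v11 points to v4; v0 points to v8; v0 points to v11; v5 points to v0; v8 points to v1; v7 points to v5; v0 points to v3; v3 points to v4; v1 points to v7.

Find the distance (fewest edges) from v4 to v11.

Distance 0: v4.
Distance 1: v8.
Distance 2: v1.
Distance 3: v7.
Distance 4: v5.
Distance 5: v0.
Distance 6: v3, v11 — contains v11.

6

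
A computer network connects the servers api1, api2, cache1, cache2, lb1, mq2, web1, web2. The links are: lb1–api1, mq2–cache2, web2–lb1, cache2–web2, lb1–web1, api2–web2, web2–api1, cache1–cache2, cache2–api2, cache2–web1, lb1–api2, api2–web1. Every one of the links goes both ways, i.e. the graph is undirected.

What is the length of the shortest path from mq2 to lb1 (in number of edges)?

3

Distance 0: mq2.
Distance 1: cache2.
Distance 2: api2, cache1, web1, web2.
Distance 3: api1, lb1 — contains lb1.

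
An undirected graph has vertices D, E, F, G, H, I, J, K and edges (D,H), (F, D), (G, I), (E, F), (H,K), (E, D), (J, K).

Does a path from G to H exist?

Explore from G.
Distance 1: reach I.
The search is exhausted without reaching H; it lies in a different component.

No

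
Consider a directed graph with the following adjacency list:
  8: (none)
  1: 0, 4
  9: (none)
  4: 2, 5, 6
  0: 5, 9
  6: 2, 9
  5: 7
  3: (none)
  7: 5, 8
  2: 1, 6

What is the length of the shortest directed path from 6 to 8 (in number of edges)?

6

Distance 0: 6.
Distance 1: 2, 9.
Distance 2: 1.
Distance 3: 0, 4.
Distance 4: 5.
Distance 5: 7.
Distance 6: 8 — contains 8.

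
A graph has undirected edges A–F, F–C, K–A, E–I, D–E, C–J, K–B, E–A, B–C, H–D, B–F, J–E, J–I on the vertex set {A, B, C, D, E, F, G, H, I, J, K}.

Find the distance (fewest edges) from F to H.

4

Distance 0: F.
Distance 1: A, B, C.
Distance 2: E, J, K.
Distance 3: D, I.
Distance 4: H — contains H.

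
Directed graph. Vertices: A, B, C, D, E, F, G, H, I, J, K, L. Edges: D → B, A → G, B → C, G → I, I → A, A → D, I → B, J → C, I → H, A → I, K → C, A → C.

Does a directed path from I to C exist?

Explore from I.
Distance 1: reach A, B, H.
Distance 2: reach C, D, G.
Found C.

Yes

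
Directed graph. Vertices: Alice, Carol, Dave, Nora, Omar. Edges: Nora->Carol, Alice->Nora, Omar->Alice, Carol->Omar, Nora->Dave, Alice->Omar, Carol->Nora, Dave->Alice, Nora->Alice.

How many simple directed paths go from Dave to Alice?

Dave→Alice

1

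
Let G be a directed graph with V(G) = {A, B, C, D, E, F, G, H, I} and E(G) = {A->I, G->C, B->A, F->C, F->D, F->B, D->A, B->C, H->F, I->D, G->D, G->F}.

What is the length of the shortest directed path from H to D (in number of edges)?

Distance 0: H.
Distance 1: F.
Distance 2: B, C, D — contains D.

2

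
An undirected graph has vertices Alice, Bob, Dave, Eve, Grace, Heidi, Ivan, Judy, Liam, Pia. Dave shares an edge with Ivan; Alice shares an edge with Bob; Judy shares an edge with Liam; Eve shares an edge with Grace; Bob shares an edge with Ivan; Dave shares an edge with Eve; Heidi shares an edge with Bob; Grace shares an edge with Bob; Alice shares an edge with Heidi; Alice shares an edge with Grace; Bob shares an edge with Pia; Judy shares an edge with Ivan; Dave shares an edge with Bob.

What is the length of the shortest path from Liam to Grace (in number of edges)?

Distance 0: Liam.
Distance 1: Judy.
Distance 2: Ivan.
Distance 3: Bob, Dave.
Distance 4: Alice, Eve, Grace, Heidi, Pia — contains Grace.

4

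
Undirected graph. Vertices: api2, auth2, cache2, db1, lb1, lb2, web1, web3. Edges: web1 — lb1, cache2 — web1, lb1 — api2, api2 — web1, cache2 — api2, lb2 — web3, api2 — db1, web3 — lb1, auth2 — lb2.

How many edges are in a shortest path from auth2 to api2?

Distance 0: auth2.
Distance 1: lb2.
Distance 2: web3.
Distance 3: lb1.
Distance 4: api2, web1 — contains api2.

4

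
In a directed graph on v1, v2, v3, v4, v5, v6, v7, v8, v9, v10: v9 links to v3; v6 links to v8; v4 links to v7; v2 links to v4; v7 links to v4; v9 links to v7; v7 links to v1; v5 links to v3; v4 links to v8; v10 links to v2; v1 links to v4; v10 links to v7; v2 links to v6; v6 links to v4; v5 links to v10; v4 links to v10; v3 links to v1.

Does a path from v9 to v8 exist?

Yes

Explore from v9.
Distance 1: reach v3, v7.
Distance 2: reach v1, v4.
Distance 3: reach v8, v10.
Found v8.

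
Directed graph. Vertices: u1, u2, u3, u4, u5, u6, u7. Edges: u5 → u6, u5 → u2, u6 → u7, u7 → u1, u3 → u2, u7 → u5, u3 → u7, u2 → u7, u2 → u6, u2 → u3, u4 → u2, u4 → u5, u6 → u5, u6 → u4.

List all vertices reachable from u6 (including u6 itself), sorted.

Start at u6.
Its neighbours: u4, u5, u7.
Then their neighbours: u1, u2.
Then next layer: u3.
Every vertex is now reached.

u1, u2, u3, u4, u5, u6, u7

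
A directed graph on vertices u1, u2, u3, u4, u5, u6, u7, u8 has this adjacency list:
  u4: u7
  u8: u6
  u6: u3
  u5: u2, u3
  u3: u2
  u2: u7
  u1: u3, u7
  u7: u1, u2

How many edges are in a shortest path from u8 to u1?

5

Distance 0: u8.
Distance 1: u6.
Distance 2: u3.
Distance 3: u2.
Distance 4: u7.
Distance 5: u1 — contains u1.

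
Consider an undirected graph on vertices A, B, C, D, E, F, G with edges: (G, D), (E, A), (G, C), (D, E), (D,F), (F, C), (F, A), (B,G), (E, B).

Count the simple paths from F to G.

5

F–A–E–B–G
F–A–E–D–G
F–C–G
F–D–E–B–G
F–D–G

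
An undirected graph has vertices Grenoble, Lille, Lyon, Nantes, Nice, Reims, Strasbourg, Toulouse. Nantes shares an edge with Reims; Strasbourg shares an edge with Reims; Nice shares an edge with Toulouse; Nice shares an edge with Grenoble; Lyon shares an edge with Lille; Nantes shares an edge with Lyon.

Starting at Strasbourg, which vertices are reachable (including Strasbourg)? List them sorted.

Lille, Lyon, Nantes, Reims, Strasbourg

Start at Strasbourg.
Its neighbours: Reims.
Then their neighbours: Nantes.
Then next layer: Lyon.
Then next layer: Lille.
Nothing further is reachable.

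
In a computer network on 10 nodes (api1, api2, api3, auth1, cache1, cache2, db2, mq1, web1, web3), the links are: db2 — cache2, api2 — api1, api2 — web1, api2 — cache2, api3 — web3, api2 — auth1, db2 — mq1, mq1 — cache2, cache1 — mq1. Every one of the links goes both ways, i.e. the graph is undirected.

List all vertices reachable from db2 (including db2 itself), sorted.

Start at db2.
Its neighbours: cache2, mq1.
Then their neighbours: api2, cache1.
Then next layer: api1, auth1, web1.
Nothing further is reachable.

api1, api2, auth1, cache1, cache2, db2, mq1, web1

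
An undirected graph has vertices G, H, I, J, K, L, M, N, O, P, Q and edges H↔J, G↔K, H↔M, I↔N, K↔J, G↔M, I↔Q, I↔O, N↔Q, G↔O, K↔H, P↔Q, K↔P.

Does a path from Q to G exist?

Explore from Q.
Distance 1: reach I, N, P.
Distance 2: reach K, O.
Distance 3: reach G, H, J.
Found G.

Yes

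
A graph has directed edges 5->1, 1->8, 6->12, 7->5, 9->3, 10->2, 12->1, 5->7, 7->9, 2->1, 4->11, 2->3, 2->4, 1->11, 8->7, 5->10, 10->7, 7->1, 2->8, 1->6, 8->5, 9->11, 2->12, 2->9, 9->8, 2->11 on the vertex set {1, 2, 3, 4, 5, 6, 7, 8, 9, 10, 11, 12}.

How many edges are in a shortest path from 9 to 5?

Distance 0: 9.
Distance 1: 3, 8, 11.
Distance 2: 5, 7 — contains 5.

2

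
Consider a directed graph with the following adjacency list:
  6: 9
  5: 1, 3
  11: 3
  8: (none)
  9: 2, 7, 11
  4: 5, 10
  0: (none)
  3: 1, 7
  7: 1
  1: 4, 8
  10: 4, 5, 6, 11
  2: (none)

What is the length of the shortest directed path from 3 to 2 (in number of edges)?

6

Distance 0: 3.
Distance 1: 1, 7.
Distance 2: 4, 8.
Distance 3: 5, 10.
Distance 4: 6, 11.
Distance 5: 9.
Distance 6: 2 — contains 2.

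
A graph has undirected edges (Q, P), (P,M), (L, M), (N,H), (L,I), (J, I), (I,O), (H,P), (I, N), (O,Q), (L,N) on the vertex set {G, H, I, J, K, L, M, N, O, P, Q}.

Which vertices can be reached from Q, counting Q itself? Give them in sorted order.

Start at Q.
Its neighbours: O, P.
Then their neighbours: H, I, M.
Then next layer: J, L, N.
Nothing further is reachable.

H, I, J, L, M, N, O, P, Q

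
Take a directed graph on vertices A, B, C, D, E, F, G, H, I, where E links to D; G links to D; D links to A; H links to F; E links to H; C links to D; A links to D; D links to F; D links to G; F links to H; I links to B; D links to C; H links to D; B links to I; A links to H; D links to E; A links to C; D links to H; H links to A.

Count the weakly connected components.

2

From A: component {A, C, D, E, F, G, H}.
From B: component {B, I}.
That's 2 components.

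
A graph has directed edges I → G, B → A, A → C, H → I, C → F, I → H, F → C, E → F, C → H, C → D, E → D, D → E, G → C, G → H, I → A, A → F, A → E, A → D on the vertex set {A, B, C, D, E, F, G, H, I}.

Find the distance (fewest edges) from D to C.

Distance 0: D.
Distance 1: E.
Distance 2: F.
Distance 3: C — contains C.

3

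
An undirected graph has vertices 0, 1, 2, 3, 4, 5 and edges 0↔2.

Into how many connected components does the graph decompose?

5

From 0: component {0, 2}.
From 1: component {1}.
From 3: component {3}.
From 4: component {4}.
From 5: component {5}.
That's 5 components.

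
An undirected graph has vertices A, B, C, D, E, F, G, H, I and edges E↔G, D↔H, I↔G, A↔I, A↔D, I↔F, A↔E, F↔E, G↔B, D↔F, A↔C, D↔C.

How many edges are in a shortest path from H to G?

Distance 0: H.
Distance 1: D.
Distance 2: A, C, F.
Distance 3: E, I.
Distance 4: G — contains G.

4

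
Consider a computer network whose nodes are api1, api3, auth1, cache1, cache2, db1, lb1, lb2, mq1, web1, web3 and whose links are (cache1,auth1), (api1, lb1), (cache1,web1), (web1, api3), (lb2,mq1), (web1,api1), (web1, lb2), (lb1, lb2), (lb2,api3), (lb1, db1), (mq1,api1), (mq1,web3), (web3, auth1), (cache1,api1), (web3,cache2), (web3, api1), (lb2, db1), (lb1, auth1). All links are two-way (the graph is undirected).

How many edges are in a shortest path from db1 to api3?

Distance 0: db1.
Distance 1: lb1, lb2.
Distance 2: api1, api3, auth1, mq1, web1 — contains api3.

2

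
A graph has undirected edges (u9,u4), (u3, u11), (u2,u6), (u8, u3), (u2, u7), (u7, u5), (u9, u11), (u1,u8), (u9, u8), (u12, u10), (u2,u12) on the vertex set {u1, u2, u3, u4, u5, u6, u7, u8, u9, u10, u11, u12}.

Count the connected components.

2

From u1: component {u1, u3, u4, u8, u9, u11}.
From u2: component {u2, u5, u6, u7, u10, u12}.
That's 2 components.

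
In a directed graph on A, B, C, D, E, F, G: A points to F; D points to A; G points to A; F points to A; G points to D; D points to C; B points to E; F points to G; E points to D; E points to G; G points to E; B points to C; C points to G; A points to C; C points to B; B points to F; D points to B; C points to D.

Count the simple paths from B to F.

B→C→D→A→F
B→C→G→A→F
B→C→G→D→A→F
B→C→G→E→D→A→F
B→E→D→A→F
B→E→D→C→G→A→F
B→E→G→A→F
B→E→G→D→A→F
B→F

9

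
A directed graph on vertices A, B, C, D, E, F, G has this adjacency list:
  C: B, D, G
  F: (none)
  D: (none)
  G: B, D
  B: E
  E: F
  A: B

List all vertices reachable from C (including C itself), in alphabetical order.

B, C, D, E, F, G

Start at C.
Its neighbours: B, D, G.
Then their neighbours: E.
Then next layer: F.
Nothing further is reachable.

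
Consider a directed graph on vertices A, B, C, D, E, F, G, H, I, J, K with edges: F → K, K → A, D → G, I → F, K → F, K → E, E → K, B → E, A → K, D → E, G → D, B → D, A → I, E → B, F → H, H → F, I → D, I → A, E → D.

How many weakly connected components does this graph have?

3

From A: component {A, B, D, E, F, G, H, I, K}.
From C: component {C}.
From J: component {J}.
That's 3 components.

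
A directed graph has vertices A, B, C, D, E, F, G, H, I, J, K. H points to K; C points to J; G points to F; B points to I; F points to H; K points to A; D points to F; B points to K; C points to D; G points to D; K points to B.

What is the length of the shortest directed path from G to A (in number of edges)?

4

Distance 0: G.
Distance 1: D, F.
Distance 2: H.
Distance 3: K.
Distance 4: A, B — contains A.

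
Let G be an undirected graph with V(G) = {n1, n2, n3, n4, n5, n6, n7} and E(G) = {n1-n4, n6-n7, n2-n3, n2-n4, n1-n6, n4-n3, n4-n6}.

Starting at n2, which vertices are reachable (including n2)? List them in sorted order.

Start at n2.
Its neighbours: n3, n4.
Then their neighbours: n1, n6.
Then next layer: n7.
Nothing further is reachable.

n1, n2, n3, n4, n6, n7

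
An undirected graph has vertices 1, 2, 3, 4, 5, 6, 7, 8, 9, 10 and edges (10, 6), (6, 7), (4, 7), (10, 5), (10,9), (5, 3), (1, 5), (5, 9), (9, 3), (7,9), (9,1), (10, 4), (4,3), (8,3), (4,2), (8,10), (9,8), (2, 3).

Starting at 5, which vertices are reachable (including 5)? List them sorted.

1, 2, 3, 4, 5, 6, 7, 8, 9, 10

Start at 5.
Its neighbours: 1, 3, 9, 10.
Then their neighbours: 2, 4, 6, 7, 8.
Every vertex is now reached.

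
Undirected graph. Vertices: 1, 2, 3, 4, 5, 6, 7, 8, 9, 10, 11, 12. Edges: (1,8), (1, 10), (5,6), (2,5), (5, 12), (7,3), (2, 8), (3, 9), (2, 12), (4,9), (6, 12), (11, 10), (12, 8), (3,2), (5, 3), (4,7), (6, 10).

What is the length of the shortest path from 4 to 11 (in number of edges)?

6

Distance 0: 4.
Distance 1: 7, 9.
Distance 2: 3.
Distance 3: 2, 5.
Distance 4: 6, 8, 12.
Distance 5: 1, 10.
Distance 6: 11 — contains 11.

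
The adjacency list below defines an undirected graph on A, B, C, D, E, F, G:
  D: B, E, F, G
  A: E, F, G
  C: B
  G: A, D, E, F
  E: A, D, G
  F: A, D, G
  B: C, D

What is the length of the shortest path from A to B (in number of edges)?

Distance 0: A.
Distance 1: E, F, G.
Distance 2: D.
Distance 3: B — contains B.

3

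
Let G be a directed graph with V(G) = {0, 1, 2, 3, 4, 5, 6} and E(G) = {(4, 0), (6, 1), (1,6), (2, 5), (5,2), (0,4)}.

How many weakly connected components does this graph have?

4

From 0: component {0, 4}.
From 1: component {1, 6}.
From 2: component {2, 5}.
From 3: component {3}.
That's 4 components.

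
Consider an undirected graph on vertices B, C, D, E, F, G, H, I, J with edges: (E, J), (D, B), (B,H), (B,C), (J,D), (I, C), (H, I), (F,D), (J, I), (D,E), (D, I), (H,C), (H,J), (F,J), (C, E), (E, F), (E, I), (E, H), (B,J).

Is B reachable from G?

G has no edges, so nothing is reachable from it.

No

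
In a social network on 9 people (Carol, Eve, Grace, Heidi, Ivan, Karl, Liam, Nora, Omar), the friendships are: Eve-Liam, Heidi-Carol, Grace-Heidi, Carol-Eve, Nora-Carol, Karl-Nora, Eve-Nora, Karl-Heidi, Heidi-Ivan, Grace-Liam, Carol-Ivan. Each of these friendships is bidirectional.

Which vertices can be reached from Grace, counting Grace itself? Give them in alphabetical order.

Start at Grace.
Its neighbours: Heidi, Liam.
Then their neighbours: Carol, Eve, Ivan, Karl.
Then next layer: Nora.
Nothing further is reachable.

Carol, Eve, Grace, Heidi, Ivan, Karl, Liam, Nora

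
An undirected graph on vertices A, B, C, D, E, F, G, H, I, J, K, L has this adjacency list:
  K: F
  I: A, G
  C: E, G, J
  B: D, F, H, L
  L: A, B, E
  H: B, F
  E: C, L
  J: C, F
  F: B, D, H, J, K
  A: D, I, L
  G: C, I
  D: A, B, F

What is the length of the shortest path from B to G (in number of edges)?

4

Distance 0: B.
Distance 1: D, F, H, L.
Distance 2: A, E, J, K.
Distance 3: C, I.
Distance 4: G — contains G.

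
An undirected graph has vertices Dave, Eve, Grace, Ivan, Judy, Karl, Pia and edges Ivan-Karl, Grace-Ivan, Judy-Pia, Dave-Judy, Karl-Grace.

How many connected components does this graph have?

3

From Dave: component {Dave, Judy, Pia}.
From Eve: component {Eve}.
From Grace: component {Grace, Ivan, Karl}.
That's 3 components.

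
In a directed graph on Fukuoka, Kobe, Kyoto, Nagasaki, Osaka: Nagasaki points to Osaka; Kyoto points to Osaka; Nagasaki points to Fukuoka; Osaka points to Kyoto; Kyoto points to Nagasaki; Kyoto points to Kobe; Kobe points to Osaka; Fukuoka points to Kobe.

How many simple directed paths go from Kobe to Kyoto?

1

Kobe→Osaka→Kyoto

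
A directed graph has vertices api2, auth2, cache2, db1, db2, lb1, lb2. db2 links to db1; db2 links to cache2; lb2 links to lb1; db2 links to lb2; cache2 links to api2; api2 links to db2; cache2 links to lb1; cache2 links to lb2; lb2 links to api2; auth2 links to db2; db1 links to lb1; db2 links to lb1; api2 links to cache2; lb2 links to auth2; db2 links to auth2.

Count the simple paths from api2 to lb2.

3

api2→cache2→lb2
api2→db2→cache2→lb2
api2→db2→lb2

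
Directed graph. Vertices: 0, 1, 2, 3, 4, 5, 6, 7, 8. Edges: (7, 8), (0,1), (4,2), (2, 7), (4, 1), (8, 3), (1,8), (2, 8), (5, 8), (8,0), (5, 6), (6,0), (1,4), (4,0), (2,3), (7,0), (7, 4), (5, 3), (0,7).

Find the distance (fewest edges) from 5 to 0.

2

Distance 0: 5.
Distance 1: 3, 6, 8.
Distance 2: 0 — contains 0.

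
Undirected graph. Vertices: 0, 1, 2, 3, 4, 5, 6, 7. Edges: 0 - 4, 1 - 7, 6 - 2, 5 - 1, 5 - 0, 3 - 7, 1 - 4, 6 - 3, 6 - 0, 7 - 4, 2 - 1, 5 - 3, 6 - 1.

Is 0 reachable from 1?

Explore from 1.
Distance 1: reach 2, 4, 5, 6, 7.
Distance 2: reach 0, 3.
Found 0.

Yes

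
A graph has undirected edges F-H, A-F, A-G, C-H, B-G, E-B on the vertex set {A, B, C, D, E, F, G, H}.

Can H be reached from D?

D has no edges, so nothing is reachable from it.

No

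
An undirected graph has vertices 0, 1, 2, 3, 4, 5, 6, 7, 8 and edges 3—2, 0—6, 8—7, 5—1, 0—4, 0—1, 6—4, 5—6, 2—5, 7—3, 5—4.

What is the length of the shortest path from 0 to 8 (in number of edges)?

6

Distance 0: 0.
Distance 1: 1, 4, 6.
Distance 2: 5.
Distance 3: 2.
Distance 4: 3.
Distance 5: 7.
Distance 6: 8 — contains 8.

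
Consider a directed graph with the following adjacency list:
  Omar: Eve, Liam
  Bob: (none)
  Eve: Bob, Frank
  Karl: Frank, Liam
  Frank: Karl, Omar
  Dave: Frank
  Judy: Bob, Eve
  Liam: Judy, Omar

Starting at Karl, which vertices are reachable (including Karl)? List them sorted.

Start at Karl.
Its neighbours: Frank, Liam.
Then their neighbours: Judy, Omar.
Then next layer: Bob, Eve.
Nothing further is reachable.

Bob, Eve, Frank, Judy, Karl, Liam, Omar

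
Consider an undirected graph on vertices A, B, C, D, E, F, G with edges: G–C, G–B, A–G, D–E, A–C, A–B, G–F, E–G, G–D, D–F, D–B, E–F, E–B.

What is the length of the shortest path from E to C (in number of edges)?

2

Distance 0: E.
Distance 1: B, D, F, G.
Distance 2: A, C — contains C.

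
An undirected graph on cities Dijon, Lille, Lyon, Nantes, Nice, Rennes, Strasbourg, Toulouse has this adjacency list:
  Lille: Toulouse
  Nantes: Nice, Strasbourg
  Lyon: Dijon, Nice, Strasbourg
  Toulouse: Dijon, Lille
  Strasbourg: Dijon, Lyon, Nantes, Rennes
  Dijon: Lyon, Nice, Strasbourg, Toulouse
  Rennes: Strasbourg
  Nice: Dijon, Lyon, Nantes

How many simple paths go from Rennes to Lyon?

5

Rennes–Strasbourg–Dijon–Lyon
Rennes–Strasbourg–Dijon–Nice–Lyon
Rennes–Strasbourg–Lyon
Rennes–Strasbourg–Nantes–Nice–Dijon–Lyon
Rennes–Strasbourg–Nantes–Nice–Lyon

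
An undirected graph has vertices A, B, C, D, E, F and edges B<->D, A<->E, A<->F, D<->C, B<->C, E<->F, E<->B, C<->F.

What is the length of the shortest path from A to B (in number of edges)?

Distance 0: A.
Distance 1: E, F.
Distance 2: B, C — contains B.

2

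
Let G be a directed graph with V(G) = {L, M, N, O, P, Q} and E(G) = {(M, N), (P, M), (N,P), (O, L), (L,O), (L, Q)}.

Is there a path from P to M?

Yes

Explore from P.
Distance 1: reach M.
Found M.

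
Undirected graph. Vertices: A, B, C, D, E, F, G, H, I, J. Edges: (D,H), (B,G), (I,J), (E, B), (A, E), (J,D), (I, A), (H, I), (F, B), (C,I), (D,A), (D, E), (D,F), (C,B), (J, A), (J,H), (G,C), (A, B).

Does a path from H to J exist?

Explore from H.
Distance 1: reach D, I, J.
Found J.

Yes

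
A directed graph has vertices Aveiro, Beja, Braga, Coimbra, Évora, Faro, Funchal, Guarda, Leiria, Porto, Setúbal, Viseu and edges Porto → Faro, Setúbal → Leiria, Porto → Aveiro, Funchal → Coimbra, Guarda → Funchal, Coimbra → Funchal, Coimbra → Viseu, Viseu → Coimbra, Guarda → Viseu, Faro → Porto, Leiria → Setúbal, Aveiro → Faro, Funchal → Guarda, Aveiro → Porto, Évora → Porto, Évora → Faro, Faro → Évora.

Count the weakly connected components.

5

From Aveiro: component {Aveiro, Évora, Faro, Porto}.
From Beja: component {Beja}.
From Braga: component {Braga}.
From Coimbra: component {Coimbra, Funchal, Guarda, Viseu}.
From Leiria: component {Leiria, Setúbal}.
That's 5 components.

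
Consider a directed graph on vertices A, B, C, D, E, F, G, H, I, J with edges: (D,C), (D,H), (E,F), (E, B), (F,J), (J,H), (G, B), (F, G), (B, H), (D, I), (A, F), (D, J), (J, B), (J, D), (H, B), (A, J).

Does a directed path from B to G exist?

No

Explore from B.
Distance 1: reach H.
The search from B is exhausted; no directed path reaches G.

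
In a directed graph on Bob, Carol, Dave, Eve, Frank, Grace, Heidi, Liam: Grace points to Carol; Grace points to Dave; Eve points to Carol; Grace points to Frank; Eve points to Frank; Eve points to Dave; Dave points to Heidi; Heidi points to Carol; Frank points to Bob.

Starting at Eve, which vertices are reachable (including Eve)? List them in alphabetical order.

Bob, Carol, Dave, Eve, Frank, Heidi

Start at Eve.
Its neighbours: Carol, Dave, Frank.
Then their neighbours: Bob, Heidi.
Nothing further is reachable.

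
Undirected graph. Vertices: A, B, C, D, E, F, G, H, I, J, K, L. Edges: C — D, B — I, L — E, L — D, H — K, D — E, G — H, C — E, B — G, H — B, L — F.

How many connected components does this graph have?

4

From A: component {A}.
From B: component {B, G, H, I, K}.
From C: component {C, D, E, F, L}.
From J: component {J}.
That's 4 components.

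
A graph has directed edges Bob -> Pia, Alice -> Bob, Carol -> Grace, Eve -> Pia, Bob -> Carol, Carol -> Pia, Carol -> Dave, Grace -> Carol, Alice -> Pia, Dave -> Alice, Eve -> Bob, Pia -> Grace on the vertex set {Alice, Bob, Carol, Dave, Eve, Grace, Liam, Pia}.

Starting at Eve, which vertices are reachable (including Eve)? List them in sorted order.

Alice, Bob, Carol, Dave, Eve, Grace, Pia

Start at Eve.
Its neighbours: Bob, Pia.
Then their neighbours: Carol, Grace.
Then next layer: Dave.
Then next layer: Alice.
Nothing further is reachable.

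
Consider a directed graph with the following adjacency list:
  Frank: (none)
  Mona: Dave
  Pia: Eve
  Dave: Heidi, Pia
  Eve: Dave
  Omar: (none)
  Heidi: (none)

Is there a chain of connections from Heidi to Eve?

Heidi has no outgoing edges, so nothing is reachable from it.

No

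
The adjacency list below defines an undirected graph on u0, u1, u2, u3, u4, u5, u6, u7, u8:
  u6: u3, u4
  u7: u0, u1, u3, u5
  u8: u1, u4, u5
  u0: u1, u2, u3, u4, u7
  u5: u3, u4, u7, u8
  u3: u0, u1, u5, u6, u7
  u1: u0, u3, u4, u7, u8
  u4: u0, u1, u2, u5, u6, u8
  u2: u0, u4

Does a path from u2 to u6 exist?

Explore from u2.
Distance 1: reach u0, u4.
Distance 2: reach u1, u3, u5, u6, u7, u8.
Found u6.

Yes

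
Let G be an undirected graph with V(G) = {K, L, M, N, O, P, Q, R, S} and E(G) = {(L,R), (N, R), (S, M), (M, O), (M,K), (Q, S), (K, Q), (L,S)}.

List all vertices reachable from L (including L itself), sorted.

Start at L.
Its neighbours: R, S.
Then their neighbours: M, N, Q.
Then next layer: K, O.
Nothing further is reachable.

K, L, M, N, O, Q, R, S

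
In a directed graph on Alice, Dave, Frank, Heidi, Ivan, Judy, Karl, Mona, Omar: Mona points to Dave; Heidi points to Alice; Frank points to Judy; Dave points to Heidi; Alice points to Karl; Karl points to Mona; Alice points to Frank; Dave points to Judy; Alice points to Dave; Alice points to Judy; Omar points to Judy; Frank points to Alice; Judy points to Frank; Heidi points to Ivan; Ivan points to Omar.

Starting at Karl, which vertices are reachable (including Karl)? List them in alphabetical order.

Alice, Dave, Frank, Heidi, Ivan, Judy, Karl, Mona, Omar

Start at Karl.
Its neighbours: Mona.
Then their neighbours: Dave.
Then next layer: Heidi, Judy.
Then next layer: Alice, Frank, Ivan.
Then next layer: Omar.
Every vertex is now reached.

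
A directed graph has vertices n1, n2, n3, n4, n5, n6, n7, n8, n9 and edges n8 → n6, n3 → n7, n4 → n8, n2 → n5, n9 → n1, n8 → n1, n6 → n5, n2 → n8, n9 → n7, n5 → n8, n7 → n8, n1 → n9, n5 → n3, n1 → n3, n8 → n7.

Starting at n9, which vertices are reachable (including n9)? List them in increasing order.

n1, n3, n5, n6, n7, n8, n9

Start at n9.
Its neighbours: n1, n7.
Then their neighbours: n3, n8.
Then next layer: n6.
Then next layer: n5.
Nothing further is reachable.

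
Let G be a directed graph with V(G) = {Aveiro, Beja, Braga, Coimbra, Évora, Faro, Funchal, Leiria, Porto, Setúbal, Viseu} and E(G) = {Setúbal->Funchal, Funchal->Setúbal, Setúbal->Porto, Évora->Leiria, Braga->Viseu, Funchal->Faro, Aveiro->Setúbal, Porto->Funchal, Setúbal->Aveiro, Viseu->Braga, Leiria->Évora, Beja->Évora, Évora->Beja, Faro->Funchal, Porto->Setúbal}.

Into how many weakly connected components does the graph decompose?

From Aveiro: component {Aveiro, Faro, Funchal, Porto, Setúbal}.
From Beja: component {Beja, Évora, Leiria}.
From Braga: component {Braga, Viseu}.
From Coimbra: component {Coimbra}.
That's 4 components.

4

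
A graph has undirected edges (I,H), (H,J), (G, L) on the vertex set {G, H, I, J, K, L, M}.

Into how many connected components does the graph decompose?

From G: component {G, L}.
From H: component {H, I, J}.
From K: component {K}.
From M: component {M}.
That's 4 components.

4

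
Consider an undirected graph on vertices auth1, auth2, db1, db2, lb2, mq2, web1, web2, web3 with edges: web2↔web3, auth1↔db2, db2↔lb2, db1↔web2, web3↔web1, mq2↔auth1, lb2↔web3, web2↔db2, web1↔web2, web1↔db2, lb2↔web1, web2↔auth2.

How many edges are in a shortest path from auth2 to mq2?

Distance 0: auth2.
Distance 1: web2.
Distance 2: db1, db2, web1, web3.
Distance 3: auth1, lb2.
Distance 4: mq2 — contains mq2.

4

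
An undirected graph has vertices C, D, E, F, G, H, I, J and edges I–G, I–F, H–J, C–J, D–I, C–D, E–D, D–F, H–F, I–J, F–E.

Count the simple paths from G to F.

G–I–D–C–J–H–F
G–I–D–E–F
G–I–D–F
G–I–F
G–I–J–C–D–E–F
G–I–J–C–D–F
G–I–J–H–F

7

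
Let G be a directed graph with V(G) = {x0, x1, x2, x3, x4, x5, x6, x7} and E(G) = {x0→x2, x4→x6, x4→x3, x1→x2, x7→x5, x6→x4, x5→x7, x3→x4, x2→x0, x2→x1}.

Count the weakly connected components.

3

From x0: component {x0, x1, x2}.
From x3: component {x3, x4, x6}.
From x5: component {x5, x7}.
That's 3 components.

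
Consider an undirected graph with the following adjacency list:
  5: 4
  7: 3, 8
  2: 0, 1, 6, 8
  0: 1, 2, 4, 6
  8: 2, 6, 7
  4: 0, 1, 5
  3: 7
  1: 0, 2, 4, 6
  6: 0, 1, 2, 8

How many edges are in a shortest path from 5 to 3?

Distance 0: 5.
Distance 1: 4.
Distance 2: 0, 1.
Distance 3: 2, 6.
Distance 4: 8.
Distance 5: 7.
Distance 6: 3 — contains 3.

6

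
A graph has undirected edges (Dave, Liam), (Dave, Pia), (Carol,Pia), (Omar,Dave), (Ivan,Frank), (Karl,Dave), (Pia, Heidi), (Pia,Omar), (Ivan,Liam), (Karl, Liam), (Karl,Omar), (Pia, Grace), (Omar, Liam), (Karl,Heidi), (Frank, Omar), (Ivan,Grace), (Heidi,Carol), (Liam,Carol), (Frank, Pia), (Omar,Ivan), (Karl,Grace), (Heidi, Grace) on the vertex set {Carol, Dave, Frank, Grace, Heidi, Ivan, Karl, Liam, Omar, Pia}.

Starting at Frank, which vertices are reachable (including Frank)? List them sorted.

Carol, Dave, Frank, Grace, Heidi, Ivan, Karl, Liam, Omar, Pia

Start at Frank.
Its neighbours: Ivan, Omar, Pia.
Then their neighbours: Carol, Dave, Grace, Heidi, Karl, Liam.
Every vertex is now reached.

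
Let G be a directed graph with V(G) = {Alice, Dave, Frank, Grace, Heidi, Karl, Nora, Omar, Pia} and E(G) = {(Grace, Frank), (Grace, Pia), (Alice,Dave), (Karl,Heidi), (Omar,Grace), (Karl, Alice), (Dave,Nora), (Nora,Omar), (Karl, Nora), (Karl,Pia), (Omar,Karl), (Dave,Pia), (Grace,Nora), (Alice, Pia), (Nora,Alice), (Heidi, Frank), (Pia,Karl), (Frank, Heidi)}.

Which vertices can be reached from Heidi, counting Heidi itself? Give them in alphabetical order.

Start at Heidi.
Its neighbours: Frank.
Nothing further is reachable.

Frank, Heidi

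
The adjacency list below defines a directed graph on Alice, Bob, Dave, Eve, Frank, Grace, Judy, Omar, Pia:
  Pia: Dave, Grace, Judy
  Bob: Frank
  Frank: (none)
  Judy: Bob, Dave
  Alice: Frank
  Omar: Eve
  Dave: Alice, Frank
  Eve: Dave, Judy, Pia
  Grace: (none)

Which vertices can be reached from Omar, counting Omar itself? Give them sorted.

Start at Omar.
Its neighbours: Eve.
Then their neighbours: Dave, Judy, Pia.
Then next layer: Alice, Bob, Frank, Grace.
Every vertex is now reached.

Alice, Bob, Dave, Eve, Frank, Grace, Judy, Omar, Pia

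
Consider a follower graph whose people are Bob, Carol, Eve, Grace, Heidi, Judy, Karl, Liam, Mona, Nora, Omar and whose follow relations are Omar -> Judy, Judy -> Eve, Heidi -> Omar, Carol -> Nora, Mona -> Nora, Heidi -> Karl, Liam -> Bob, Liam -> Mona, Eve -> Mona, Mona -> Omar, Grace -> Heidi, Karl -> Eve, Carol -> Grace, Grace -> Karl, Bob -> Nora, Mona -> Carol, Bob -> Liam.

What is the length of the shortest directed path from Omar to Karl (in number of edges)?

6

Distance 0: Omar.
Distance 1: Judy.
Distance 2: Eve.
Distance 3: Mona.
Distance 4: Carol, Nora.
Distance 5: Grace.
Distance 6: Heidi, Karl — contains Karl.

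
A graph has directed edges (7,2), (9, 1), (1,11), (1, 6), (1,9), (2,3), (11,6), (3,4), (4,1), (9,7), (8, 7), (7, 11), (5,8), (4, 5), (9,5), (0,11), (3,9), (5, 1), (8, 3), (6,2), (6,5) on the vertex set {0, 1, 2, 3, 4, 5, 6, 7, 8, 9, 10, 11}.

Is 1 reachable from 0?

Yes

Explore from 0.
Distance 1: reach 11.
Distance 2: reach 6.
Distance 3: reach 2, 5.
Distance 4: reach 1, 3, 8.
Found 1.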